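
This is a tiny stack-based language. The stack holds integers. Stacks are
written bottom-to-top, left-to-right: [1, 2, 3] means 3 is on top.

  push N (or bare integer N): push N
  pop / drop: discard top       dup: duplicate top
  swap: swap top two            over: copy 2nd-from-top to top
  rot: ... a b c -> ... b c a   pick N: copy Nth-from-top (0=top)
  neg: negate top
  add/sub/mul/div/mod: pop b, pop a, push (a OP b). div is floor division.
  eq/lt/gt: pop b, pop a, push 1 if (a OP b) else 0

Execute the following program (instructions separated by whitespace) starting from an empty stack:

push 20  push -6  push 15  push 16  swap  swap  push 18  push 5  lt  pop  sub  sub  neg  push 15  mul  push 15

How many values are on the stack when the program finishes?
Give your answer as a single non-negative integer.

Answer: 3

Derivation:
After 'push 20': stack = [20] (depth 1)
After 'push -6': stack = [20, -6] (depth 2)
After 'push 15': stack = [20, -6, 15] (depth 3)
After 'push 16': stack = [20, -6, 15, 16] (depth 4)
After 'swap': stack = [20, -6, 16, 15] (depth 4)
After 'swap': stack = [20, -6, 15, 16] (depth 4)
After 'push 18': stack = [20, -6, 15, 16, 18] (depth 5)
After 'push 5': stack = [20, -6, 15, 16, 18, 5] (depth 6)
After 'lt': stack = [20, -6, 15, 16, 0] (depth 5)
After 'pop': stack = [20, -6, 15, 16] (depth 4)
After 'sub': stack = [20, -6, -1] (depth 3)
After 'sub': stack = [20, -5] (depth 2)
After 'neg': stack = [20, 5] (depth 2)
After 'push 15': stack = [20, 5, 15] (depth 3)
After 'mul': stack = [20, 75] (depth 2)
After 'push 15': stack = [20, 75, 15] (depth 3)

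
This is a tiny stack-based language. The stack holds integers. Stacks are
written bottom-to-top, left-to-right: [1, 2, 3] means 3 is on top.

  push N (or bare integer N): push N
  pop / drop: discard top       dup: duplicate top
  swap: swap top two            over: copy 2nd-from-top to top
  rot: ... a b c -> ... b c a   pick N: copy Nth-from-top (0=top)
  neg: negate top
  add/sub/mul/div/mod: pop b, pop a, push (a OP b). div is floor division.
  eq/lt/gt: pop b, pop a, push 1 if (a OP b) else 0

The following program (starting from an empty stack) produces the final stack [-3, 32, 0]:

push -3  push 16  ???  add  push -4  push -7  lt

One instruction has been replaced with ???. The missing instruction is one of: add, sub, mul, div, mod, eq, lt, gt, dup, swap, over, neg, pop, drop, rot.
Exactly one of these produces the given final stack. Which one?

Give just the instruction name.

Stack before ???: [-3, 16]
Stack after ???:  [-3, 16, 16]
The instruction that transforms [-3, 16] -> [-3, 16, 16] is: dup

Answer: dup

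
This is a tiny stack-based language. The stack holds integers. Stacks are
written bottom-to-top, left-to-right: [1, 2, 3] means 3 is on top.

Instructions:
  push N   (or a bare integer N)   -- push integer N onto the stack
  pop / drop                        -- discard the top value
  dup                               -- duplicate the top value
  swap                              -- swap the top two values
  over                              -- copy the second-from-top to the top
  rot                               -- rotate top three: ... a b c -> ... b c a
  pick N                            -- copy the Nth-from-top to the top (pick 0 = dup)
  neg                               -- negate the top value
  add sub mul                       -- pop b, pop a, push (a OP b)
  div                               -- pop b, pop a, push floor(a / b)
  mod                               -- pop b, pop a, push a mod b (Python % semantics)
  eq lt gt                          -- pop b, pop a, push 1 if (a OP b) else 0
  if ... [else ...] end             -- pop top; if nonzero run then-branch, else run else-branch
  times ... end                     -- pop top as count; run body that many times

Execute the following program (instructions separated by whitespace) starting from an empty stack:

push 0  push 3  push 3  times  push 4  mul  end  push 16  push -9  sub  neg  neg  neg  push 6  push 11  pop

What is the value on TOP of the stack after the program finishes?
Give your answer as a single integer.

Answer: 6

Derivation:
After 'push 0': [0]
After 'push 3': [0, 3]
After 'push 3': [0, 3, 3]
After 'times': [0, 3]
After 'push 4': [0, 3, 4]
After 'mul': [0, 12]
After 'push 4': [0, 12, 4]
After 'mul': [0, 48]
After 'push 4': [0, 48, 4]
After 'mul': [0, 192]
After 'push 16': [0, 192, 16]
After 'push -9': [0, 192, 16, -9]
After 'sub': [0, 192, 25]
After 'neg': [0, 192, -25]
After 'neg': [0, 192, 25]
After 'neg': [0, 192, -25]
After 'push 6': [0, 192, -25, 6]
After 'push 11': [0, 192, -25, 6, 11]
After 'pop': [0, 192, -25, 6]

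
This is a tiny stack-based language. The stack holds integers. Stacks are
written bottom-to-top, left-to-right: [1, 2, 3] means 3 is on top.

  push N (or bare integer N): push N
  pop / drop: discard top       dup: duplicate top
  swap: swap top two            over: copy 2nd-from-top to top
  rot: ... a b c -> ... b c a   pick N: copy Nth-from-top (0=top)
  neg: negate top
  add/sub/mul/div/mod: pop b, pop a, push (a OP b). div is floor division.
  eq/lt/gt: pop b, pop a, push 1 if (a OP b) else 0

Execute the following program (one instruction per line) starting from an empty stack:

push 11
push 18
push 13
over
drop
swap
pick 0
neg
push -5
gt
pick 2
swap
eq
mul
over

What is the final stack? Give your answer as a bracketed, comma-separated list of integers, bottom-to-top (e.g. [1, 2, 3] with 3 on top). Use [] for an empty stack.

Answer: [11, 13, 0, 13]

Derivation:
After 'push 11': [11]
After 'push 18': [11, 18]
After 'push 13': [11, 18, 13]
After 'over': [11, 18, 13, 18]
After 'drop': [11, 18, 13]
After 'swap': [11, 13, 18]
After 'pick 0': [11, 13, 18, 18]
After 'neg': [11, 13, 18, -18]
After 'push -5': [11, 13, 18, -18, -5]
After 'gt': [11, 13, 18, 0]
After 'pick 2': [11, 13, 18, 0, 13]
After 'swap': [11, 13, 18, 13, 0]
After 'eq': [11, 13, 18, 0]
After 'mul': [11, 13, 0]
After 'over': [11, 13, 0, 13]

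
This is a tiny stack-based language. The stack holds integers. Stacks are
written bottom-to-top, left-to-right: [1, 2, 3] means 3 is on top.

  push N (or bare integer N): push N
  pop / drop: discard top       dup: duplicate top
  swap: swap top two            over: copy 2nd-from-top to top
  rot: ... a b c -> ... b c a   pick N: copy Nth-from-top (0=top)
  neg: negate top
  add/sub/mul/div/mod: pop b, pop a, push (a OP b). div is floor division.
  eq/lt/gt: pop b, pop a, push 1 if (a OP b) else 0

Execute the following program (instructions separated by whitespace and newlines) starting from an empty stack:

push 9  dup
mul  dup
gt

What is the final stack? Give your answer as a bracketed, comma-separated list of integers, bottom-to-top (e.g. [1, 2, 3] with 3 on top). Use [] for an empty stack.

After 'push 9': [9]
After 'dup': [9, 9]
After 'mul': [81]
After 'dup': [81, 81]
After 'gt': [0]

Answer: [0]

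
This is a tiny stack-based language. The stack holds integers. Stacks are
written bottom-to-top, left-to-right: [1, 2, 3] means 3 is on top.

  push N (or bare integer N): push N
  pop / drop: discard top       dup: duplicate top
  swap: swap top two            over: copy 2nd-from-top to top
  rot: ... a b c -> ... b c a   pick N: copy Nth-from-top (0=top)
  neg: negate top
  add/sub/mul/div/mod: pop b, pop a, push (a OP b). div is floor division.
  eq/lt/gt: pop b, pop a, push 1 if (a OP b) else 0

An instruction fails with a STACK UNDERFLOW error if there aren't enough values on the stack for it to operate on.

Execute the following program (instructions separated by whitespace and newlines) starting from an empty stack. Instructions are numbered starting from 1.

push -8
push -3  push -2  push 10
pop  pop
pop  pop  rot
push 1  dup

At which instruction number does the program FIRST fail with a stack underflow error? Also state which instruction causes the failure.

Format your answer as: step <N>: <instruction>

Answer: step 9: rot

Derivation:
Step 1 ('push -8'): stack = [-8], depth = 1
Step 2 ('push -3'): stack = [-8, -3], depth = 2
Step 3 ('push -2'): stack = [-8, -3, -2], depth = 3
Step 4 ('push 10'): stack = [-8, -3, -2, 10], depth = 4
Step 5 ('pop'): stack = [-8, -3, -2], depth = 3
Step 6 ('pop'): stack = [-8, -3], depth = 2
Step 7 ('pop'): stack = [-8], depth = 1
Step 8 ('pop'): stack = [], depth = 0
Step 9 ('rot'): needs 3 value(s) but depth is 0 — STACK UNDERFLOW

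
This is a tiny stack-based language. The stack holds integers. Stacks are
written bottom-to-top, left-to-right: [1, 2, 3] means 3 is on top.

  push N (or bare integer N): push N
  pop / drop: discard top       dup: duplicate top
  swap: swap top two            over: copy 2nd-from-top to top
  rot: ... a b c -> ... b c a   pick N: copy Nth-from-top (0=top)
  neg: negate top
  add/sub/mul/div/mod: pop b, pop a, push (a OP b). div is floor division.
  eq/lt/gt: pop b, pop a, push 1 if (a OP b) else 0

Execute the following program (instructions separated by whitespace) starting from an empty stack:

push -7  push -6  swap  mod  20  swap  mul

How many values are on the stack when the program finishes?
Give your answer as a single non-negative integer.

After 'push -7': stack = [-7] (depth 1)
After 'push -6': stack = [-7, -6] (depth 2)
After 'swap': stack = [-6, -7] (depth 2)
After 'mod': stack = [-6] (depth 1)
After 'push 20': stack = [-6, 20] (depth 2)
After 'swap': stack = [20, -6] (depth 2)
After 'mul': stack = [-120] (depth 1)

Answer: 1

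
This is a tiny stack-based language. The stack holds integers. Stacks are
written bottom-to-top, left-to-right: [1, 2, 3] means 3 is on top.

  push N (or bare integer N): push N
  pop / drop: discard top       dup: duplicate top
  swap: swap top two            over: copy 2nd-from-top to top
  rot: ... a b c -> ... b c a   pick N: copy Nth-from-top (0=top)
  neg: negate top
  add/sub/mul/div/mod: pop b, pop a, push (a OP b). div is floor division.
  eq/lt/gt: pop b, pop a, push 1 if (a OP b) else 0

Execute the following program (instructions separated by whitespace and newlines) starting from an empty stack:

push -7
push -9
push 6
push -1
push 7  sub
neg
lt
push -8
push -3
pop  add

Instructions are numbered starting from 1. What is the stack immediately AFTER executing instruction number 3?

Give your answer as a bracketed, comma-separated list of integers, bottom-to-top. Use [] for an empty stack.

Answer: [-7, -9, 6]

Derivation:
Step 1 ('push -7'): [-7]
Step 2 ('push -9'): [-7, -9]
Step 3 ('push 6'): [-7, -9, 6]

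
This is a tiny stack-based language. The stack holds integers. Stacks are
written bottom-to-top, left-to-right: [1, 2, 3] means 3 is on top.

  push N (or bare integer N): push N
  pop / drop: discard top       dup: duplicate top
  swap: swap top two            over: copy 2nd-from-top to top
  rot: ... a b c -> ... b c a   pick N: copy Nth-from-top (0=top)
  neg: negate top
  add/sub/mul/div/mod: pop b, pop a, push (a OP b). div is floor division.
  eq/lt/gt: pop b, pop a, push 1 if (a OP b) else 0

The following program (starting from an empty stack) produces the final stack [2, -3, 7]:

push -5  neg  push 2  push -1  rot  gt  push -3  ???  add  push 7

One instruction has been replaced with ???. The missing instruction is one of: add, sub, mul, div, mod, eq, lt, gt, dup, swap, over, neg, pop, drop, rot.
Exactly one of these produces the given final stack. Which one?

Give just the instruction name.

Stack before ???: [2, 0, -3]
Stack after ???:  [2, -3, 0]
The instruction that transforms [2, 0, -3] -> [2, -3, 0] is: swap

Answer: swap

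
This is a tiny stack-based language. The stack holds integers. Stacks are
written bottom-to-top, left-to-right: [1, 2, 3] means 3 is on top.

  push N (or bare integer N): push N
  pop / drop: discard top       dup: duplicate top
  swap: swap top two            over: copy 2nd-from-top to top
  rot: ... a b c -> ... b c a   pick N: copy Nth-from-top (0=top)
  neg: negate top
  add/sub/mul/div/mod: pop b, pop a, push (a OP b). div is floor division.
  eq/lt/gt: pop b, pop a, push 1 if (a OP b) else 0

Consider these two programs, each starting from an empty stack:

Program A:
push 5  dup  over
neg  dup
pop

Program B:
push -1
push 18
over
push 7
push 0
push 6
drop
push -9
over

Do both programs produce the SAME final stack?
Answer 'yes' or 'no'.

Program A trace:
  After 'push 5': [5]
  After 'dup': [5, 5]
  After 'over': [5, 5, 5]
  After 'neg': [5, 5, -5]
  After 'dup': [5, 5, -5, -5]
  After 'pop': [5, 5, -5]
Program A final stack: [5, 5, -5]

Program B trace:
  After 'push -1': [-1]
  After 'push 18': [-1, 18]
  After 'over': [-1, 18, -1]
  After 'push 7': [-1, 18, -1, 7]
  After 'push 0': [-1, 18, -1, 7, 0]
  After 'push 6': [-1, 18, -1, 7, 0, 6]
  After 'drop': [-1, 18, -1, 7, 0]
  After 'push -9': [-1, 18, -1, 7, 0, -9]
  After 'over': [-1, 18, -1, 7, 0, -9, 0]
Program B final stack: [-1, 18, -1, 7, 0, -9, 0]
Same: no

Answer: no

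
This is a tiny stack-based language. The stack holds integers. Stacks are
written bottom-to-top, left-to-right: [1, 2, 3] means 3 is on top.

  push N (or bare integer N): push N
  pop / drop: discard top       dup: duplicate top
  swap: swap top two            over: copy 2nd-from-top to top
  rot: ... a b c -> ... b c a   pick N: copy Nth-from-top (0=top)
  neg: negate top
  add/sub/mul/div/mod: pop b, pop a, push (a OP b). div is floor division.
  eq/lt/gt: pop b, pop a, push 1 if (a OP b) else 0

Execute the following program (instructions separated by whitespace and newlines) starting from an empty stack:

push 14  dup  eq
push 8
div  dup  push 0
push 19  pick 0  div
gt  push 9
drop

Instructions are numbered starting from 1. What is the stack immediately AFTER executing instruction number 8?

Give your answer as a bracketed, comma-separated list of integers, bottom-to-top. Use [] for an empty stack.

Answer: [0, 0, 0, 19]

Derivation:
Step 1 ('push 14'): [14]
Step 2 ('dup'): [14, 14]
Step 3 ('eq'): [1]
Step 4 ('push 8'): [1, 8]
Step 5 ('div'): [0]
Step 6 ('dup'): [0, 0]
Step 7 ('push 0'): [0, 0, 0]
Step 8 ('push 19'): [0, 0, 0, 19]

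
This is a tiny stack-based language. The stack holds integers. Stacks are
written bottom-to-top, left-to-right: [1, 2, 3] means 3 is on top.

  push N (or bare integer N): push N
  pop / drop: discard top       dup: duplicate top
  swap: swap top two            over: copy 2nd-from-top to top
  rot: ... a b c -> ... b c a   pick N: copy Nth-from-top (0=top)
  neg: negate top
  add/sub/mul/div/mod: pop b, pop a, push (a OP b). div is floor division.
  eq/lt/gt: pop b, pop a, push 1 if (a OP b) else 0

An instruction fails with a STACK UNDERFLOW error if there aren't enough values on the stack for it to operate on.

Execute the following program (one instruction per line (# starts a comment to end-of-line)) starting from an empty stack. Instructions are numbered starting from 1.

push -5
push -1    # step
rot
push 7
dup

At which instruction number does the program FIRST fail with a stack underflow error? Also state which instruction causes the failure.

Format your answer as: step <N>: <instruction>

Step 1 ('push -5'): stack = [-5], depth = 1
Step 2 ('push -1'): stack = [-5, -1], depth = 2
Step 3 ('rot'): needs 3 value(s) but depth is 2 — STACK UNDERFLOW

Answer: step 3: rot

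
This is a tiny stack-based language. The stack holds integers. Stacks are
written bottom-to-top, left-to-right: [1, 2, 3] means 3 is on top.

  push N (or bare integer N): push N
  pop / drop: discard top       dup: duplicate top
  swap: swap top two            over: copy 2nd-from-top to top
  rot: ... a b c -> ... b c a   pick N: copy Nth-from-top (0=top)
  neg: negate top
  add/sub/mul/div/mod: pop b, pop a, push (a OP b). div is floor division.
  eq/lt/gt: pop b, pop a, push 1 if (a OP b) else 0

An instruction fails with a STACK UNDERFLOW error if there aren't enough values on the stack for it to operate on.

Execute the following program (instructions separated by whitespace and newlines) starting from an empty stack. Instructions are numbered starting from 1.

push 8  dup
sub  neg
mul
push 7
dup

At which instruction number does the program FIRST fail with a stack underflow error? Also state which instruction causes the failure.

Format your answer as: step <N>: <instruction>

Answer: step 5: mul

Derivation:
Step 1 ('push 8'): stack = [8], depth = 1
Step 2 ('dup'): stack = [8, 8], depth = 2
Step 3 ('sub'): stack = [0], depth = 1
Step 4 ('neg'): stack = [0], depth = 1
Step 5 ('mul'): needs 2 value(s) but depth is 1 — STACK UNDERFLOW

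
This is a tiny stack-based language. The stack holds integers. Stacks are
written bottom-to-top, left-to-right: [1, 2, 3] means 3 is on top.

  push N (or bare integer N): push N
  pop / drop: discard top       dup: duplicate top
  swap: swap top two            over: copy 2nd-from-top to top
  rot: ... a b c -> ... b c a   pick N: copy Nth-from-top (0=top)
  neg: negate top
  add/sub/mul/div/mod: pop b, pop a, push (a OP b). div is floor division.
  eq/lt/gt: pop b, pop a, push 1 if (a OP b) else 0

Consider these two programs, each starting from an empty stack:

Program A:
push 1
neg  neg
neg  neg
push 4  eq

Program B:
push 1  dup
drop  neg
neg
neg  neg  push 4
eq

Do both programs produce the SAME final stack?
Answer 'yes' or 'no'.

Answer: yes

Derivation:
Program A trace:
  After 'push 1': [1]
  After 'neg': [-1]
  After 'neg': [1]
  After 'neg': [-1]
  After 'neg': [1]
  After 'push 4': [1, 4]
  After 'eq': [0]
Program A final stack: [0]

Program B trace:
  After 'push 1': [1]
  After 'dup': [1, 1]
  After 'drop': [1]
  After 'neg': [-1]
  After 'neg': [1]
  After 'neg': [-1]
  After 'neg': [1]
  After 'push 4': [1, 4]
  After 'eq': [0]
Program B final stack: [0]
Same: yes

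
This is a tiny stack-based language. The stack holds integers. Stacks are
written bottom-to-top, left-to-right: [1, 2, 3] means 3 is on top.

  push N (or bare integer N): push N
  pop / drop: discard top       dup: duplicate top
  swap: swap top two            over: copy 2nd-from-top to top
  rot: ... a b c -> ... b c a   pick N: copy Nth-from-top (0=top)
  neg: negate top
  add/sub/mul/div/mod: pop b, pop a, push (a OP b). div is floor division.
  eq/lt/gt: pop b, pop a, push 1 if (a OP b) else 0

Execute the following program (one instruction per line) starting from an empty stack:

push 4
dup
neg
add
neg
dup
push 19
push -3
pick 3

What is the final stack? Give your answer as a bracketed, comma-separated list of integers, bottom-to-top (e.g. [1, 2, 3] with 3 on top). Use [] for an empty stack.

After 'push 4': [4]
After 'dup': [4, 4]
After 'neg': [4, -4]
After 'add': [0]
After 'neg': [0]
After 'dup': [0, 0]
After 'push 19': [0, 0, 19]
After 'push -3': [0, 0, 19, -3]
After 'pick 3': [0, 0, 19, -3, 0]

Answer: [0, 0, 19, -3, 0]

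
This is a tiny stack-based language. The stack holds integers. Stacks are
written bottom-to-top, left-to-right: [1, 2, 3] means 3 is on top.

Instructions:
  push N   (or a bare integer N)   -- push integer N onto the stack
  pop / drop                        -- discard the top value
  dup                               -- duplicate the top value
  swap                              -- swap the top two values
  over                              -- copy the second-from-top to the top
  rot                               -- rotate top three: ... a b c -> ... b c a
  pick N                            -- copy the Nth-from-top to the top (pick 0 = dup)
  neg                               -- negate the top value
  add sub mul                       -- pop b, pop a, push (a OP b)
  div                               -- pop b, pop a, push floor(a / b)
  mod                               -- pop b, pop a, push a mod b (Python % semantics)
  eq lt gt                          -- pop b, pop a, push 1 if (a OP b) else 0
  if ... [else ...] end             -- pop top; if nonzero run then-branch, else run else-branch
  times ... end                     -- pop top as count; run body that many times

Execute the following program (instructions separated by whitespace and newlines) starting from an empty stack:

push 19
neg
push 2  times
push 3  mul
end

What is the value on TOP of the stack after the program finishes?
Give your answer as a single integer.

Answer: -171

Derivation:
After 'push 19': [19]
After 'neg': [-19]
After 'push 2': [-19, 2]
After 'times': [-19]
After 'push 3': [-19, 3]
After 'mul': [-57]
After 'push 3': [-57, 3]
After 'mul': [-171]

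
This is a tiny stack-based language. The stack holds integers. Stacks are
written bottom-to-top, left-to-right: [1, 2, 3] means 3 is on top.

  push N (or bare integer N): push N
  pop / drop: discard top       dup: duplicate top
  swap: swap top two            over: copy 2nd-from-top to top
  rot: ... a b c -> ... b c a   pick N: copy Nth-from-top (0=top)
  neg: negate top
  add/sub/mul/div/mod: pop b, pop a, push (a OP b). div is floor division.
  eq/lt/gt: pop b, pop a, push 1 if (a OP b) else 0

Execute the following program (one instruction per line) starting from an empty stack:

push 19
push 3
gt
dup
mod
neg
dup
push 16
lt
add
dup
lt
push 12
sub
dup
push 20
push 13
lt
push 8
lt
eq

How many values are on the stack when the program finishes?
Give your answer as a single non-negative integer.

Answer: 2

Derivation:
After 'push 19': stack = [19] (depth 1)
After 'push 3': stack = [19, 3] (depth 2)
After 'gt': stack = [1] (depth 1)
After 'dup': stack = [1, 1] (depth 2)
After 'mod': stack = [0] (depth 1)
After 'neg': stack = [0] (depth 1)
After 'dup': stack = [0, 0] (depth 2)
After 'push 16': stack = [0, 0, 16] (depth 3)
After 'lt': stack = [0, 1] (depth 2)
After 'add': stack = [1] (depth 1)
  ...
After 'lt': stack = [0] (depth 1)
After 'push 12': stack = [0, 12] (depth 2)
After 'sub': stack = [-12] (depth 1)
After 'dup': stack = [-12, -12] (depth 2)
After 'push 20': stack = [-12, -12, 20] (depth 3)
After 'push 13': stack = [-12, -12, 20, 13] (depth 4)
After 'lt': stack = [-12, -12, 0] (depth 3)
After 'push 8': stack = [-12, -12, 0, 8] (depth 4)
After 'lt': stack = [-12, -12, 1] (depth 3)
After 'eq': stack = [-12, 0] (depth 2)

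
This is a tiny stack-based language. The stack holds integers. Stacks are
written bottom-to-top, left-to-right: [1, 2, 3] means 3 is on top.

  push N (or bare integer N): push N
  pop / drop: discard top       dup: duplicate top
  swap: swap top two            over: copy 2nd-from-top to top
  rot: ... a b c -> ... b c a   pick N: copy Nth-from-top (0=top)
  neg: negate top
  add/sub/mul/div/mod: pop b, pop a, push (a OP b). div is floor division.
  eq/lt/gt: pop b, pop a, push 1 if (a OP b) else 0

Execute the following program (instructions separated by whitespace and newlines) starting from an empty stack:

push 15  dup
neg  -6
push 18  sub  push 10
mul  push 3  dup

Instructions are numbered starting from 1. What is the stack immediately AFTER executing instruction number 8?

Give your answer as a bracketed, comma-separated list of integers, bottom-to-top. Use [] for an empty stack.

Answer: [15, -15, -240]

Derivation:
Step 1 ('push 15'): [15]
Step 2 ('dup'): [15, 15]
Step 3 ('neg'): [15, -15]
Step 4 ('-6'): [15, -15, -6]
Step 5 ('push 18'): [15, -15, -6, 18]
Step 6 ('sub'): [15, -15, -24]
Step 7 ('push 10'): [15, -15, -24, 10]
Step 8 ('mul'): [15, -15, -240]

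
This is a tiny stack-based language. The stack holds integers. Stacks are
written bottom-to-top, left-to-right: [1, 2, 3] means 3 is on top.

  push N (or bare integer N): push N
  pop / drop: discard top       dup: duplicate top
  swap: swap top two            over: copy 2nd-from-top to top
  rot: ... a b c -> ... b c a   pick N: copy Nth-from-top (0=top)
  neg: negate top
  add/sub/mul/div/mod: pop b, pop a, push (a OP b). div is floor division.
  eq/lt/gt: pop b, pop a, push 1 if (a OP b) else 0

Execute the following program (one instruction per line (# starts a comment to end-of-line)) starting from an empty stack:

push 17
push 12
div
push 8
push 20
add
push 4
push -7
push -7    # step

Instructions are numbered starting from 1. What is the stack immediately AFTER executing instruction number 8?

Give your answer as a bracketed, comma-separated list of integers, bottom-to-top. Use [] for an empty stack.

Answer: [1, 28, 4, -7]

Derivation:
Step 1 ('push 17'): [17]
Step 2 ('push 12'): [17, 12]
Step 3 ('div'): [1]
Step 4 ('push 8'): [1, 8]
Step 5 ('push 20'): [1, 8, 20]
Step 6 ('add'): [1, 28]
Step 7 ('push 4'): [1, 28, 4]
Step 8 ('push -7'): [1, 28, 4, -7]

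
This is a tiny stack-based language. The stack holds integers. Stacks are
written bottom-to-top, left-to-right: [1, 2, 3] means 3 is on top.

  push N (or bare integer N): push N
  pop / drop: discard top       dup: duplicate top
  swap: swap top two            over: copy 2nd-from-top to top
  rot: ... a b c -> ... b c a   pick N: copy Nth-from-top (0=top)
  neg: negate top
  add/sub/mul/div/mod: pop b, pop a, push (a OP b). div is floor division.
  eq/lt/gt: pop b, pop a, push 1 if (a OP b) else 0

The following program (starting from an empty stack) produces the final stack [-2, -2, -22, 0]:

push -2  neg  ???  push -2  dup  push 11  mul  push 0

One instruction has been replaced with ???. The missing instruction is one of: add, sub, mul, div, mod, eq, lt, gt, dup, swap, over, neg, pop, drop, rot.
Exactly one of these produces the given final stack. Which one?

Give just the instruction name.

Stack before ???: [2]
Stack after ???:  [-2]
The instruction that transforms [2] -> [-2] is: neg

Answer: neg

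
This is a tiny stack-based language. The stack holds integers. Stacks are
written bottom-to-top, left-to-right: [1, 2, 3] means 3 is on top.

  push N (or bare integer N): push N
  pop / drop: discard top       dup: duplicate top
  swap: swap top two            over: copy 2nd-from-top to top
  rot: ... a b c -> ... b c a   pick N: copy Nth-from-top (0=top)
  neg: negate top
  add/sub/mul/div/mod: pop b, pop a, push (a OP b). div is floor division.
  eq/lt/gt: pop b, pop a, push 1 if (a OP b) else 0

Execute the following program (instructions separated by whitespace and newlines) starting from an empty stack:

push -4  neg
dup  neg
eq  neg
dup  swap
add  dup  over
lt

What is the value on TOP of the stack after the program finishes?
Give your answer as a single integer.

After 'push -4': [-4]
After 'neg': [4]
After 'dup': [4, 4]
After 'neg': [4, -4]
After 'eq': [0]
After 'neg': [0]
After 'dup': [0, 0]
After 'swap': [0, 0]
After 'add': [0]
After 'dup': [0, 0]
After 'over': [0, 0, 0]
After 'lt': [0, 0]

Answer: 0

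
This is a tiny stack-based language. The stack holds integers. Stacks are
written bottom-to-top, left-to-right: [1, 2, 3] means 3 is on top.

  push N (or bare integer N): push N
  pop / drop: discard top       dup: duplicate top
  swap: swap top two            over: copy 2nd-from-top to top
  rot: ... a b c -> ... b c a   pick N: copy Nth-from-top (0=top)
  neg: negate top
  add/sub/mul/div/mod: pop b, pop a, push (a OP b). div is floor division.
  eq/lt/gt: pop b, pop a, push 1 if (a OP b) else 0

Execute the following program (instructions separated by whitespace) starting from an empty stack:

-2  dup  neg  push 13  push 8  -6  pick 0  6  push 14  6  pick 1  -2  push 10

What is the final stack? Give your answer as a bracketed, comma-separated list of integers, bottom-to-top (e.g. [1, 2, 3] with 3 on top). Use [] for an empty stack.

Answer: [-2, 2, 13, 8, -6, -6, 6, 14, 6, 14, -2, 10]

Derivation:
After 'push -2': [-2]
After 'dup': [-2, -2]
After 'neg': [-2, 2]
After 'push 13': [-2, 2, 13]
After 'push 8': [-2, 2, 13, 8]
After 'push -6': [-2, 2, 13, 8, -6]
After 'pick 0': [-2, 2, 13, 8, -6, -6]
After 'push 6': [-2, 2, 13, 8, -6, -6, 6]
After 'push 14': [-2, 2, 13, 8, -6, -6, 6, 14]
After 'push 6': [-2, 2, 13, 8, -6, -6, 6, 14, 6]
After 'pick 1': [-2, 2, 13, 8, -6, -6, 6, 14, 6, 14]
After 'push -2': [-2, 2, 13, 8, -6, -6, 6, 14, 6, 14, -2]
After 'push 10': [-2, 2, 13, 8, -6, -6, 6, 14, 6, 14, -2, 10]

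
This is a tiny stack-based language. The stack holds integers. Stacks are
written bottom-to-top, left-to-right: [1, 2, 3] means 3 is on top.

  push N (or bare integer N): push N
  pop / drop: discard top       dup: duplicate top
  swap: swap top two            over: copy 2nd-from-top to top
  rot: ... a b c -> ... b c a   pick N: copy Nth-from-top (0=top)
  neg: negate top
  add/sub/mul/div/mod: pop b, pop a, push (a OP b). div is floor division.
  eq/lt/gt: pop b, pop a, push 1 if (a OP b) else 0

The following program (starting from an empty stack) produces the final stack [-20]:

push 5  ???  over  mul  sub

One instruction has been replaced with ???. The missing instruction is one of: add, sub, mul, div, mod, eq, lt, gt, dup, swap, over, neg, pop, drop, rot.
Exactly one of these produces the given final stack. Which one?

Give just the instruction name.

Answer: dup

Derivation:
Stack before ???: [5]
Stack after ???:  [5, 5]
The instruction that transforms [5] -> [5, 5] is: dup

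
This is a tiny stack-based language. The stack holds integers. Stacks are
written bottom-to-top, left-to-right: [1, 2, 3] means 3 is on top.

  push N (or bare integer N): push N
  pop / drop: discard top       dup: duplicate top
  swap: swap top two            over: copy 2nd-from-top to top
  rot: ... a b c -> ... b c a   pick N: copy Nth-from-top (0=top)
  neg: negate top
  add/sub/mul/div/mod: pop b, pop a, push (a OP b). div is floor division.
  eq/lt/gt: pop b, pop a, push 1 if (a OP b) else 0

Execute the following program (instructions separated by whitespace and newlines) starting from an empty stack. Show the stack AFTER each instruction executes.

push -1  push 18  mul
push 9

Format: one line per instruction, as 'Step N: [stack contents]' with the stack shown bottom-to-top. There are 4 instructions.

Step 1: [-1]
Step 2: [-1, 18]
Step 3: [-18]
Step 4: [-18, 9]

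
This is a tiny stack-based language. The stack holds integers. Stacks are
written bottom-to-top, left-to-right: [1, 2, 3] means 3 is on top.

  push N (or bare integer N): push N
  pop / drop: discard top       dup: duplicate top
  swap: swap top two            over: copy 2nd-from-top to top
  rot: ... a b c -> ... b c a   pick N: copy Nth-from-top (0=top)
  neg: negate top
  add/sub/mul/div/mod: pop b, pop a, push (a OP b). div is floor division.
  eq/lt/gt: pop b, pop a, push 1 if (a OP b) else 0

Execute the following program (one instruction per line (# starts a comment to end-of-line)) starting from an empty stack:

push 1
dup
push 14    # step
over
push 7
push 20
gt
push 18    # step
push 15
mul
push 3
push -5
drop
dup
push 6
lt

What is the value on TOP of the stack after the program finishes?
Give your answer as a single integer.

After 'push 1': [1]
After 'dup': [1, 1]
After 'push 14': [1, 1, 14]
After 'over': [1, 1, 14, 1]
After 'push 7': [1, 1, 14, 1, 7]
After 'push 20': [1, 1, 14, 1, 7, 20]
After 'gt': [1, 1, 14, 1, 0]
After 'push 18': [1, 1, 14, 1, 0, 18]
After 'push 15': [1, 1, 14, 1, 0, 18, 15]
After 'mul': [1, 1, 14, 1, 0, 270]
After 'push 3': [1, 1, 14, 1, 0, 270, 3]
After 'push -5': [1, 1, 14, 1, 0, 270, 3, -5]
After 'drop': [1, 1, 14, 1, 0, 270, 3]
After 'dup': [1, 1, 14, 1, 0, 270, 3, 3]
After 'push 6': [1, 1, 14, 1, 0, 270, 3, 3, 6]
After 'lt': [1, 1, 14, 1, 0, 270, 3, 1]

Answer: 1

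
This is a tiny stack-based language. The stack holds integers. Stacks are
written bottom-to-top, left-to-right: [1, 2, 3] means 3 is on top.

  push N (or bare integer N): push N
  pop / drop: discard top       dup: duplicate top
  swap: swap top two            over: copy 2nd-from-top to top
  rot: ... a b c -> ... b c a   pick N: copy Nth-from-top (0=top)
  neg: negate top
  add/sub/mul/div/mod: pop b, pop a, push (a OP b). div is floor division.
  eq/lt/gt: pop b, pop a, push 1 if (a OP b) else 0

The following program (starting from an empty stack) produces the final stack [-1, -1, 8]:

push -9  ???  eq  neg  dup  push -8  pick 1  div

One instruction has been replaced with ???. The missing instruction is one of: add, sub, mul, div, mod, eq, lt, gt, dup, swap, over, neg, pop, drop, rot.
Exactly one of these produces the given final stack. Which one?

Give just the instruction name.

Answer: dup

Derivation:
Stack before ???: [-9]
Stack after ???:  [-9, -9]
The instruction that transforms [-9] -> [-9, -9] is: dup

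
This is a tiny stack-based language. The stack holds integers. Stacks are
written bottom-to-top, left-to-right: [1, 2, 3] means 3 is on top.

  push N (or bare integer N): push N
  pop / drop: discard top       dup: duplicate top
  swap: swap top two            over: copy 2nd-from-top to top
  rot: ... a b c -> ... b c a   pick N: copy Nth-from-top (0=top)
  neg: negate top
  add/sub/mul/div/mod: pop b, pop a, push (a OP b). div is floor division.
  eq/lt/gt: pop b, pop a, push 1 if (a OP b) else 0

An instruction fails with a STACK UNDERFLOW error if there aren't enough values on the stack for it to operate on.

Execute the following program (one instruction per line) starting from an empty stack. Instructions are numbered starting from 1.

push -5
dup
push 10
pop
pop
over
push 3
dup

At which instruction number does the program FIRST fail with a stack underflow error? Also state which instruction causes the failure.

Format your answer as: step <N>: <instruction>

Step 1 ('push -5'): stack = [-5], depth = 1
Step 2 ('dup'): stack = [-5, -5], depth = 2
Step 3 ('push 10'): stack = [-5, -5, 10], depth = 3
Step 4 ('pop'): stack = [-5, -5], depth = 2
Step 5 ('pop'): stack = [-5], depth = 1
Step 6 ('over'): needs 2 value(s) but depth is 1 — STACK UNDERFLOW

Answer: step 6: over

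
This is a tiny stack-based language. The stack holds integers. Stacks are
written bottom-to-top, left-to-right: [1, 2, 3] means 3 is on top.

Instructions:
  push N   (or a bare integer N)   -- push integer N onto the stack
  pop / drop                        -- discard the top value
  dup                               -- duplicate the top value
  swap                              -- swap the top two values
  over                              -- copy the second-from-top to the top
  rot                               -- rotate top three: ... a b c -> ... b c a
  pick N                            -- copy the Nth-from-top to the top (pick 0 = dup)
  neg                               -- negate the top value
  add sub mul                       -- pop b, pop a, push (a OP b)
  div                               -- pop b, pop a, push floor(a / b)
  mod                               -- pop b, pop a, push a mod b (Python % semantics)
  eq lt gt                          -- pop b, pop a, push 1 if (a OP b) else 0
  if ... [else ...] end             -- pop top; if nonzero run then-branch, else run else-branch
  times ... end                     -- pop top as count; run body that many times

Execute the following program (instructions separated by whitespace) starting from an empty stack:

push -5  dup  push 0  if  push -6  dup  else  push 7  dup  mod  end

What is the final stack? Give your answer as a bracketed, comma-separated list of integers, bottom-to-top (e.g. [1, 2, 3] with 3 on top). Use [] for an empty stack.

Answer: [-5, -5, 0]

Derivation:
After 'push -5': [-5]
After 'dup': [-5, -5]
After 'push 0': [-5, -5, 0]
After 'if': [-5, -5]
After 'push 7': [-5, -5, 7]
After 'dup': [-5, -5, 7, 7]
After 'mod': [-5, -5, 0]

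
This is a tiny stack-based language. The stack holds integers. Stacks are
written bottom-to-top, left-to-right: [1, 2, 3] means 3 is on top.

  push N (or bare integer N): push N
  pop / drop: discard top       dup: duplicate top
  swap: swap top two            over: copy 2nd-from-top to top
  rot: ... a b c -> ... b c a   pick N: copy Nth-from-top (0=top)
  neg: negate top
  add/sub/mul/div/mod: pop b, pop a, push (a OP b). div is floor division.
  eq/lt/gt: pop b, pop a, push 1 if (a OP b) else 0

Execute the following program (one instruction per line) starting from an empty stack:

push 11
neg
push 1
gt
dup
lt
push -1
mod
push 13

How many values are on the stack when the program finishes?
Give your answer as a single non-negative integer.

Answer: 2

Derivation:
After 'push 11': stack = [11] (depth 1)
After 'neg': stack = [-11] (depth 1)
After 'push 1': stack = [-11, 1] (depth 2)
After 'gt': stack = [0] (depth 1)
After 'dup': stack = [0, 0] (depth 2)
After 'lt': stack = [0] (depth 1)
After 'push -1': stack = [0, -1] (depth 2)
After 'mod': stack = [0] (depth 1)
After 'push 13': stack = [0, 13] (depth 2)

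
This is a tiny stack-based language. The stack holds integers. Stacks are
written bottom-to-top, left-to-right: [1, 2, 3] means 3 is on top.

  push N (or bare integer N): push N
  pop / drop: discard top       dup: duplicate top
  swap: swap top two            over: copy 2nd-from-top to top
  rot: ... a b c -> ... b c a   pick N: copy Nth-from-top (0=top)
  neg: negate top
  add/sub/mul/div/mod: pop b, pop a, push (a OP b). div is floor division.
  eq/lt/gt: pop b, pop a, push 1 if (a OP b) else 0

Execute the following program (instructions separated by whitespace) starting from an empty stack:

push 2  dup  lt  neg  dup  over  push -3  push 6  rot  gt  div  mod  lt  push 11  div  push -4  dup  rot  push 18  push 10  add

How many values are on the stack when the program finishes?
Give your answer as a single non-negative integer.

After 'push 2': stack = [2] (depth 1)
After 'dup': stack = [2, 2] (depth 2)
After 'lt': stack = [0] (depth 1)
After 'neg': stack = [0] (depth 1)
After 'dup': stack = [0, 0] (depth 2)
After 'over': stack = [0, 0, 0] (depth 3)
After 'push -3': stack = [0, 0, 0, -3] (depth 4)
After 'push 6': stack = [0, 0, 0, -3, 6] (depth 5)
After 'rot': stack = [0, 0, -3, 6, 0] (depth 5)
After 'gt': stack = [0, 0, -3, 1] (depth 4)
  ...
After 'mod': stack = [0, 0] (depth 2)
After 'lt': stack = [0] (depth 1)
After 'push 11': stack = [0, 11] (depth 2)
After 'div': stack = [0] (depth 1)
After 'push -4': stack = [0, -4] (depth 2)
After 'dup': stack = [0, -4, -4] (depth 3)
After 'rot': stack = [-4, -4, 0] (depth 3)
After 'push 18': stack = [-4, -4, 0, 18] (depth 4)
After 'push 10': stack = [-4, -4, 0, 18, 10] (depth 5)
After 'add': stack = [-4, -4, 0, 28] (depth 4)

Answer: 4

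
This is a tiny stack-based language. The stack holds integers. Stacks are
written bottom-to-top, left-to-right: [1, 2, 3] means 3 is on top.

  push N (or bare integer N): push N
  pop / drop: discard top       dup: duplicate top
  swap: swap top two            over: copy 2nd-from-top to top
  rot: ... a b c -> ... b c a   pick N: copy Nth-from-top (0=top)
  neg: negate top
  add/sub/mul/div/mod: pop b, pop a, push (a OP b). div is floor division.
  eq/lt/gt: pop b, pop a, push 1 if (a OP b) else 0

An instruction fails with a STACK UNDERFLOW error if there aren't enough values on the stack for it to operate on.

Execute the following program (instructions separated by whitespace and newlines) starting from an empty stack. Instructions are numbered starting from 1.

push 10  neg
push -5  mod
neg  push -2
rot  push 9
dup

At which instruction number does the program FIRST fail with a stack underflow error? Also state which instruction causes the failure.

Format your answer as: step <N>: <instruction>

Step 1 ('push 10'): stack = [10], depth = 1
Step 2 ('neg'): stack = [-10], depth = 1
Step 3 ('push -5'): stack = [-10, -5], depth = 2
Step 4 ('mod'): stack = [0], depth = 1
Step 5 ('neg'): stack = [0], depth = 1
Step 6 ('push -2'): stack = [0, -2], depth = 2
Step 7 ('rot'): needs 3 value(s) but depth is 2 — STACK UNDERFLOW

Answer: step 7: rot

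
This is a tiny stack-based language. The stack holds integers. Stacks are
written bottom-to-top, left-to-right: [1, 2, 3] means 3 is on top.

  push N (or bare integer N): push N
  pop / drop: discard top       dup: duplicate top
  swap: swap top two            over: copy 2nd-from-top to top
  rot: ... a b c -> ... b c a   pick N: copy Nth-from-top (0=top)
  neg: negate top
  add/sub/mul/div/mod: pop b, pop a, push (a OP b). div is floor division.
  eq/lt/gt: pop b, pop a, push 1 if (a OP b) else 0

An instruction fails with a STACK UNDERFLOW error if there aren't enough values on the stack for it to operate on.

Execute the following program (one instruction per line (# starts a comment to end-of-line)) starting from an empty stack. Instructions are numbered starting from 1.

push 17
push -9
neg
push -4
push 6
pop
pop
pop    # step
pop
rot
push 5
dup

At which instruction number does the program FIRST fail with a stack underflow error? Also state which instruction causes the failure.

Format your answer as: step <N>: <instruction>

Step 1 ('push 17'): stack = [17], depth = 1
Step 2 ('push -9'): stack = [17, -9], depth = 2
Step 3 ('neg'): stack = [17, 9], depth = 2
Step 4 ('push -4'): stack = [17, 9, -4], depth = 3
Step 5 ('push 6'): stack = [17, 9, -4, 6], depth = 4
Step 6 ('pop'): stack = [17, 9, -4], depth = 3
Step 7 ('pop'): stack = [17, 9], depth = 2
Step 8 ('pop'): stack = [17], depth = 1
Step 9 ('pop'): stack = [], depth = 0
Step 10 ('rot'): needs 3 value(s) but depth is 0 — STACK UNDERFLOW

Answer: step 10: rot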